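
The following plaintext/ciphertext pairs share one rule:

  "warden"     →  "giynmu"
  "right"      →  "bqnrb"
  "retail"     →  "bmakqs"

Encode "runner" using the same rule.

It's a Vigenère-style cipher with numeric key [10,8,7]: position i shifts by key[i mod 3].
Applying it to runner: r+10=b, u+8=c, n+7=u, n+10=x, e+8=m, r+7=y.

bcuxmy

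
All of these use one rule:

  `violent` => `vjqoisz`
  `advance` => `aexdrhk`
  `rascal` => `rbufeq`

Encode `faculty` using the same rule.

fbexpye

In violent: v→v is +0, i→j is +1, o→q is +2, l→o is +3 — the shift increases by 1 each position. The shift increases by 1 at each position, starting from +0: 0, 1, 2, ….
Applying it to faculty: f+0=f, a+1=b, c+2=e, u+3=x, l+4=p, t+5=y, y+6=e.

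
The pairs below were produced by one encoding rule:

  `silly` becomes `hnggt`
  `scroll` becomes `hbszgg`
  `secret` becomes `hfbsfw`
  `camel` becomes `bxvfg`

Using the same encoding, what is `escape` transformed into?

fhbxof

Each letter's alphabet position (a=0..z=25) is mapped through 15·x+23 mod 26 — an affine cipher.
Applying it to escape: e(4)→15·4+23≡5=f; s(18)→15·18+23≡7=h; c(2)→15·2+23≡1=b; a(0)→15·0+23≡23=x; p(15)→15·15+23≡14=o; e(4)→15·4+23≡5=f (all mod 26).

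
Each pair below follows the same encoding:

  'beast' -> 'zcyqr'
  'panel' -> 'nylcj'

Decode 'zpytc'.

brave

Every letter moves 24 places later in the alphabet, wrapping around z→a.
Decoding zpytc: z−24=b, p−24=r, y−24=a, t−24=v, c−24=e.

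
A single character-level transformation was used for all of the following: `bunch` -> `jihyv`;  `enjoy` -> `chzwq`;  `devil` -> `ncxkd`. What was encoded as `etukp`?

stair

This is an affine cipher: with a=0,…,z=25, each position x becomes (15x+20) mod 26.
Undoing it on etukp: e(4)→7·(4−20)≡18=s; t(19)→7·(19−20)≡19=t; u(20)→7·(20−20)≡0=a; k(10)→7·(10−20)≡8=i; p(15)→7·(15−20)≡17=r (all mod 26).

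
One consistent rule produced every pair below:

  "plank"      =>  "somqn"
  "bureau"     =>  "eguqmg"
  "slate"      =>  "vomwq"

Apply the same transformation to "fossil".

The shift depends on letter class: consonant p→s is +3, but vowel a→m is +12. Vowels shift forward by 12 and consonants shift forward by 3.
On fossil: f(cons)+3=i, o(vowel)+12=a, s(cons)+3=v, s(cons)+3=v, i(vowel)+12=u, l(cons)+3=o.

iavvuo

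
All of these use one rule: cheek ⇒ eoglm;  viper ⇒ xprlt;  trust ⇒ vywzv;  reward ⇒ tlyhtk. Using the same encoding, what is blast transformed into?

The shifts repeat in a cycle of length 2: positions 0,1,… shift by +2, +7, then the pattern repeats.
For blast: b+2=d, l+7=s, a+2=c, s+7=z, t+2=v.

dsczv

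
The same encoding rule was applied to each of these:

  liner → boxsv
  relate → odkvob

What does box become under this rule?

The output letters match the input read backwards, each shifted +10: liner reversed is renil. Two steps: reverse the string, then apply a Caesar shift of +10.
On box: reverse → xob; then shift: x+10=h, o+10=y, b+10=l.

hyl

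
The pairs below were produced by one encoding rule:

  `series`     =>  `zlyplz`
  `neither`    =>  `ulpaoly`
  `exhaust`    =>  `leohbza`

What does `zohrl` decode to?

Compare letters: s→z is +7, e→l is +7, r→y is +7 — a constant shift. This is a Caesar cipher with shift 7.
Undoing it on zohrl: z−7=s, o−7=h, h−7=a, r−7=k, l−7=e.

shake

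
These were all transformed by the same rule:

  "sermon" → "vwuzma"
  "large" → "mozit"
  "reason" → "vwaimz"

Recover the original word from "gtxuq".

The output letters match the input read backwards, each shifted +8: sermon reversed is nomres. The word is reversed, then every letter is shifted forward by 8.
Decoding gtxuq: shift back: g−8=y, t−8=l, x−8=p, u−8=m, q−8=i → ylpmi; then reverse → imply.

imply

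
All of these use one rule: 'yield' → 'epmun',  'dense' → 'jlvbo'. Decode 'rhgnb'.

layer

In yield: y→e is +6, i→p is +7, e→m is +8, l→u is +9 — the shift increases by 1 each position. Each letter shifts forward by (position + 6), i.e. 6, 7, 8, … — the shift grows by one for each successive letter.
Decoding rhgnb: r−6=l, h−7=a, g−8=y, n−9=e, b−10=r.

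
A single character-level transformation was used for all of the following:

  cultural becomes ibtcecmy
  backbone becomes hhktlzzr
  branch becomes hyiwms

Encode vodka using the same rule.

bvltk

In cultural: c→i is +6, u→b is +7, l→t is +8, t→c is +9 — the shift increases by 1 each position. The shift increases by 1 at each position, starting from +6: 6, 7, 8, ….
Applying it to vodka: v+6=b, o+7=v, d+8=l, k+9=t, a+10=k.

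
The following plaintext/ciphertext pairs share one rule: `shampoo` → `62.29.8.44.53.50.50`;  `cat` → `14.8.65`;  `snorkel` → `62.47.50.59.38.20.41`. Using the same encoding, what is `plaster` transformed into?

s(#19)→62 and h(#8)→29: differences scale by 3, so n = 3·pos + 5. Each letter becomes 3×(its alphabet position, a=1..z=26) + 5.
Applying it to plaster: p=16→53, l=12→41, a=1→8, s=19→62, t=20→65, e=5→20, r=18→59.

53.41.8.62.65.20.59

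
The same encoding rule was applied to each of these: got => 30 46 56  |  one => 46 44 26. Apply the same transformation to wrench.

62 52 26 44 22 32

g(#7)→30 and o(#15)→46: differences scale by 2, so n = 2·pos + 16. Each letter becomes 2×(its alphabet position, a=1..z=26) + 16.
On wrench: w=23→62, r=18→52, e=5→26, n=14→44, c=3→22, h=8→32.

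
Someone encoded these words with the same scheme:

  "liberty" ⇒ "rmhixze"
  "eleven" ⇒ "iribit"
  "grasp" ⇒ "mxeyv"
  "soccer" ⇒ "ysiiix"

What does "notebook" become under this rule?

tszihssq

Two shifts are in play — +4 for a/e/i/o/u, +6 for every other letter.
Applying it to notebook: n(cons)+6=t, o(vowel)+4=s, t(cons)+6=z, e(vowel)+4=i, b(cons)+6=h, o(vowel)+4=s, o(vowel)+4=s, k(cons)+6=q.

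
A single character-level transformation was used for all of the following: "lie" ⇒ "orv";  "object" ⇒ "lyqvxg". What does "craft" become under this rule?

xizug

Each letter is replaced by its mirror in the alphabet: a↔z, b↔y, c↔x, and so on (the Atbash cipher).
Applying it to craft: c↔x, r↔i, a↔z, f↔u, t↔g.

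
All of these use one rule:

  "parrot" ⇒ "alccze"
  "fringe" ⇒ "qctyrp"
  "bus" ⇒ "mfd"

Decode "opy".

den

Compare letters: p→a is +11, a→l is +11, r→c is +11 — a constant shift. Every letter moves 11 places later in the alphabet, wrapping around z→a.
Reversing it on opy: o−11=d, p−11=e, y−11=n.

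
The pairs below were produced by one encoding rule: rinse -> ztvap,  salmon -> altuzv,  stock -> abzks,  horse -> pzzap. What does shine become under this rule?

The shift depends on letter class: consonant r→z is +8, but vowel i→t is +11. Vowels shift forward by 11 and consonants shift forward by 8.
Applying it to shine: s(cons)+8=a, h(cons)+8=p, i(vowel)+11=t, n(cons)+8=v, e(vowel)+11=p.

aptvp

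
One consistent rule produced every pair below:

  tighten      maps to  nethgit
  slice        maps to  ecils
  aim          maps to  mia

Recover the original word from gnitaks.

skating

The output letters match the input read backwards: tighten reversed is nethgit. It's just the letters in reverse order.
Undoing it on gnitaks: then reverse → skating.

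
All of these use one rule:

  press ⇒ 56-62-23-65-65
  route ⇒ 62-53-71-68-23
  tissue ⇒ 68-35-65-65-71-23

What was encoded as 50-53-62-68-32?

north

p(#16)→56 and r(#18)→62: differences scale by 3, so n = 3·pos + 8. Each letter becomes 3×(its alphabet position, a=1..z=26) + 8.
Undoing it on 50-53-62-68-32: 50→(50−8)÷3=14=n, 53→(53−8)÷3=15=o, 62→(62−8)÷3=18=r, 68→(68−8)÷3=20=t, 32→(32−8)÷3=8=h.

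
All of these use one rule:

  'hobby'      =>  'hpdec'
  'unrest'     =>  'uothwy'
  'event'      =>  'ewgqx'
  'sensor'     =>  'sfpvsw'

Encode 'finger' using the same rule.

In hobby: h→h is +0, o→p is +1, b→d is +2, b→e is +3 — the shift increases by 1 each position. The shift increases by 1 at each position, starting from +0: 0, 1, 2, ….
Applying it to finger: f+0=f, i+1=j, n+2=p, g+3=j, e+4=i, r+5=w.

fjpjiw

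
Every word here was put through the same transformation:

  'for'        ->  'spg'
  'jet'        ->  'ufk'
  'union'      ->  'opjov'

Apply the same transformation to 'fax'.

ybg

The output letters match the input read backwards, each shifted +1: for reversed is rof. The word is reversed, then every letter is shifted forward by 1.
On fax: reverse → xaf; then shift: x+1=y, a+1=b, f+1=g.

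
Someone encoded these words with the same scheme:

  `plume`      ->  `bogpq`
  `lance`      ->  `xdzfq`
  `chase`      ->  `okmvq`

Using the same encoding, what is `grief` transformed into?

suuhr

The shifts repeat in a cycle of length 2: positions 0,1,… shift by +12, +3, then the pattern repeats.
For grief: g+12=s, r+3=u, i+12=u, e+3=h, f+12=r.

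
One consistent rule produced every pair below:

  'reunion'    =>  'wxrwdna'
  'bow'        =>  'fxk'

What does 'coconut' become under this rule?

cdwxlxl

The output letters match the input read backwards, each shifted +9: reunion reversed is noinuer. The word is reversed, then every letter is shifted forward by 9.
Applying it to coconut: reverse → tunococ; then shift: t+9=c, u+9=d, n+9=w, o+9=x, c+9=l, o+9=x, c+9=l.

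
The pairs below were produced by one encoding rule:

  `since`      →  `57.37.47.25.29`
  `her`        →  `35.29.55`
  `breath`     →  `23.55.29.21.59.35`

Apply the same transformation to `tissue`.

59.37.57.57.61.29

s(#19)→57 and i(#9)→37: differences scale by 2, so n = 2·pos + 19. Each letter becomes 2×(its alphabet position, a=1..z=26) + 19.
On tissue: t=20→59, i=9→37, s=19→57, s=19→57, u=21→61, e=5→29.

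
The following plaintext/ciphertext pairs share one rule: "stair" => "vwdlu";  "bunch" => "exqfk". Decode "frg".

This is a Caesar cipher with shift 3.
Reversing it on frg: f−3=c, r−3=o, g−3=d.

cod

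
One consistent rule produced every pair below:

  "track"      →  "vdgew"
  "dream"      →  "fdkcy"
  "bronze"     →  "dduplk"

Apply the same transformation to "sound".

uaapp

Shifts by position in track: pos 0: t→v (+2), pos 1: r→d (+12), pos 2: a→g (+6), pos 3: c→e (+2), pos 4: k→w (+12) — repeating every 3. The shifts repeat in a cycle of length 3: positions 0,1,… shift by +2, +12, +6, then the pattern repeats.
On sound: s+2=u, o+12=a, u+6=a, n+2=p, d+12=p.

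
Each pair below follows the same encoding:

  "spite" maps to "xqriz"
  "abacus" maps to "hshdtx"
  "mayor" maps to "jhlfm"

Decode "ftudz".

s(18)→x(23) and p(15)→q(16) fit y≡11x+7 (mod 26); the inverse of 11 mod 26 is 19. Each letter's alphabet position (a=0..z=25) is mapped through 11·x+7 mod 26 — an affine cipher.
Reversing it on ftudz: f(5)→19·(5−7)≡14=o; t(19)→19·(19−7)≡20=u; u(20)→19·(20−7)≡13=n; d(3)→19·(3−7)≡2=c; z(25)→19·(25−7)≡4=e (all mod 26).

ounce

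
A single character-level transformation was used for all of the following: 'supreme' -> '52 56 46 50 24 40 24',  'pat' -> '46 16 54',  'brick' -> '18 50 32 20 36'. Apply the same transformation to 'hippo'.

30 32 46 46 44

Each letter becomes 2×(its alphabet position, a=1..z=26) + 14.
On hippo: h=8→30, i=9→32, p=16→46, p=16→46, o=15→44.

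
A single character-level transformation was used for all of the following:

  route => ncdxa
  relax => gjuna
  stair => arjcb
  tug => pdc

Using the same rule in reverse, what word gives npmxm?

The output letters match the input read backwards, each shifted +9: route reversed is etuor. Read the word backwards and shift each letter +9.
Reversing it on npmxm: shift back: n−9=e, p−9=g, m−9=d, x−9=o, m−9=d → egdod; then reverse → dodge.

dodge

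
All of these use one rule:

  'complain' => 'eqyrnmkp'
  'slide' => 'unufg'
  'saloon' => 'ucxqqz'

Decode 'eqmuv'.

Shifts by position in complain: pos 0: c→e (+2), pos 1: o→q (+2), pos 2: m→y (+12), pos 3: p→r (+2), pos 4: l→n (+2), pos 5: a→m (+12) — repeating every 3. The shifts repeat in a cycle of length 3: positions 0,1,… shift by +2, +2, +12, then the pattern repeats.
Reversing it on eqmuv: e−2=c, q−2=o, m−12=a, u−2=s, v−2=t.

coast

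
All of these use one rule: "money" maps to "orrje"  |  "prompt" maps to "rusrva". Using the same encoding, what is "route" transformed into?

In money: m→o is +2, o→r is +3, n→r is +4, e→j is +5 — the shift increases by 1 each position. Each letter shifts forward by (position + 2), i.e. 2, 3, 4, … — the shift grows by one for each successive letter.
For route: r+2=t, o+3=r, u+4=y, t+5=y, e+6=k.

tryyk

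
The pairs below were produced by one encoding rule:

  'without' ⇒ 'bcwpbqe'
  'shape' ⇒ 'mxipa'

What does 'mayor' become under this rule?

The output letters match the input read backwards, each shifted +8: without reversed is tuohtiw. The word is reversed, then every letter is shifted forward by 8.
On mayor: reverse → royam; then shift: r+8=z, o+8=w, y+8=g, a+8=i, m+8=u.

zwgiu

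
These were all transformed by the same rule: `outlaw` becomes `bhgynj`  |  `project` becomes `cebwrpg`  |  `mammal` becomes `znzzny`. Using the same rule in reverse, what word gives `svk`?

Compare letters: o→b is +13, u→h is +13, t→g is +13 — a constant shift. This is a Caesar cipher with shift 13.
Undoing it on svk: s−13=f, v−13=i, k−13=x.

fix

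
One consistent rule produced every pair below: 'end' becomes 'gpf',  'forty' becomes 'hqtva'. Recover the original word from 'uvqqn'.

stool

Compare letters: e→g is +2, n→p is +2, d→f is +2 — a constant shift. Each letter is shifted forward by 2 in the alphabet (a Caesar shift of +2).
Reversing it on uvqqn: u−2=s, v−2=t, q−2=o, q−2=o, n−2=l.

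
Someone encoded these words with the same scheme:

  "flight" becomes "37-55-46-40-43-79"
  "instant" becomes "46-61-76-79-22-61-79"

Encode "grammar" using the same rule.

40-73-22-58-58-22-73

The formula is n = 3×(alphabet index, a=1) + 19.
On grammar: g=7→40, r=18→73, a=1→22, m=13→58, m=13→58, a=1→22, r=18→73.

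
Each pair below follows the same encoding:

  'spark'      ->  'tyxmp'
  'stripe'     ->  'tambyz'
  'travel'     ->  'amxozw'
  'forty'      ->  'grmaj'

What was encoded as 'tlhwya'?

s(18)→t(19) and p(15)→y(24) fit y≡7x+23 (mod 26); the inverse of 7 mod 26 is 15. Each letter's alphabet position (a=0..z=25) is mapped through 7·x+23 mod 26 — an affine cipher.
Undoing it on tlhwya: t(19)→15·(19−23)≡18=s; l(11)→15·(11−23)≡2=c; h(7)→15·(7−23)≡20=u; w(22)→15·(22−23)≡11=l; y(24)→15·(24−23)≡15=p; a(0)→15·(0−23)≡19=t (all mod 26).

sculpt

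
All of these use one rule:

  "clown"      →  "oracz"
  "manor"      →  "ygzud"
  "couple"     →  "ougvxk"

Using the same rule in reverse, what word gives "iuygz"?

Shifts by position in clown: pos 0: c→o (+12), pos 1: l→r (+6), pos 2: o→a (+12), pos 3: w→c (+6) — repeating every 2. It's a Vigenère-style cipher with numeric key [12,6]: position i shifts by key[i mod 2].
Undoing it on iuygz: i−12=w, u−6=o, y−12=m, g−6=a, z−12=n.

woman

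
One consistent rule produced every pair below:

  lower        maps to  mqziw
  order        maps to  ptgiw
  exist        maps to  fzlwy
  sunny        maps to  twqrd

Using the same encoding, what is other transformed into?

pvkiw

In lower: l→m is +1, o→q is +2, w→z is +3, e→i is +4 — the shift increases by 1 each position. Letter i (0-indexed) is shifted by i+1, so successive shifts are 1, 2, 3, ….
On other: o+1=p, t+2=v, h+3=k, e+4=i, r+5=w.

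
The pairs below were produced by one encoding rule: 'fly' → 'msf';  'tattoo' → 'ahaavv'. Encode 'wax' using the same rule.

It's a constant shift of +7 (ROT7).
For wax: w+7=d, a+7=h, x+7=e.

dhe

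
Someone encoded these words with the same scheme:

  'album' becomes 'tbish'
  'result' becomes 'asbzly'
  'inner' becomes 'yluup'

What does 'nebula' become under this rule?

The output letters match the input read backwards, each shifted +7: album reversed is mubla. Read the word backwards and shift each letter +7.
On nebula: reverse → aluben; then shift: a+7=h, l+7=s, u+7=b, b+7=i, e+7=l, n+7=u.

hsbilu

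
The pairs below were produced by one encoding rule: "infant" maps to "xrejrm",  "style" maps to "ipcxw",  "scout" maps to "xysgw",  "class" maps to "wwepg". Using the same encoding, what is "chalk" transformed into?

The output letters match the input read backwards, each shifted +4: infant reversed is tnafni. Read the word backwards and shift each letter +4.
Applying it to chalk: reverse → klahc; then shift: k+4=o, l+4=p, a+4=e, h+4=l, c+4=g.

opelg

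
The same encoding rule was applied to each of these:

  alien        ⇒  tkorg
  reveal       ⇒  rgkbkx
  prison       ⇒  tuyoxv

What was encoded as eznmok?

Read the word backwards and shift each letter +6.
Undoing it on eznmok: shift back: e−6=y, z−6=t, n−6=h, m−6=g, o−6=i, k−6=e → ythgie; then reverse → eighty.

eighty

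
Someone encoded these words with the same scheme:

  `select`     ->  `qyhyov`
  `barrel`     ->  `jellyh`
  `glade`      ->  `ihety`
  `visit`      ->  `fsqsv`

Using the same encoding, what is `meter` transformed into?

myvyl

s(18)→q(16) and e(4)→y(24) fit y≡5x+4 (mod 26); the inverse of 5 mod 26 is 21. Each letter's alphabet position (a=0..z=25) is mapped through 5·x+4 mod 26 — an affine cipher.
Applying it to meter: m(12)→5·12+4≡12=m; e(4)→5·4+4≡24=y; t(19)→5·19+4≡21=v; e(4)→5·4+4≡24=y; r(17)→5·17+4≡11=l (all mod 26).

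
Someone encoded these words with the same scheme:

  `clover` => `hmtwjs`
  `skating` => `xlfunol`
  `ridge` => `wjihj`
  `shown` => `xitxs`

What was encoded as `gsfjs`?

Shifts by position in clover: pos 0: c→h (+5), pos 1: l→m (+1), pos 2: o→t (+5), pos 3: v→w (+1) — repeating every 2. The shifts repeat in a cycle of length 2: positions 0,1,… shift by +5, +1, then the pattern repeats.
Reversing it on gsfjs: g−5=b, s−1=r, f−5=a, j−1=i, s−5=n.

brain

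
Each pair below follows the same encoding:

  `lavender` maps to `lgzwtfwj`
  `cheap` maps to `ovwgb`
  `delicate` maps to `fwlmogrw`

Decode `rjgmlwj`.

trailer

Treating letters as 0–25, the rule is x ↦ 17x + 6 (mod 26).
Reversing it on rjgmlwj: r(17)→23·(17−6)≡19=t; j(9)→23·(9−6)≡17=r; g(6)→23·(6−6)≡0=a; m(12)→23·(12−6)≡8=i; l(11)→23·(11−6)≡11=l; w(22)→23·(22−6)≡4=e; j(9)→23·(9−6)≡17=r (all mod 26).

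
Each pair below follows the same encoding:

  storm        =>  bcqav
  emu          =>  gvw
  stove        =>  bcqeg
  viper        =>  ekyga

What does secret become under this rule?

The shift depends on letter class: consonant s→b is +9, but vowel o→q is +2. Two shifts are in play — +2 for a/e/i/o/u, +9 for every other letter.
For secret: s(cons)+9=b, e(vowel)+2=g, c(cons)+9=l, r(cons)+9=a, e(vowel)+2=g, t(cons)+9=c.

bglagc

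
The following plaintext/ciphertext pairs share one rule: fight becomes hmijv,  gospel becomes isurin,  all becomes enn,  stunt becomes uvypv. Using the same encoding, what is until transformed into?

The shift depends on letter class: consonant f→h is +2, but vowel i→m is +4. The rule splits by letter class: vowels +4, consonants +2.
For until: u(vowel)+4=y, n(cons)+2=p, t(cons)+2=v, i(vowel)+4=m, l(cons)+2=n.

ypvmn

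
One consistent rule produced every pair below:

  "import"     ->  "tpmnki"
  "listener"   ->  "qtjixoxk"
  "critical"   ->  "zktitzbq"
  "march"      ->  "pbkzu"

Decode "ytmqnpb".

i(8)→t(19) and m(12)→p(15) fit y≡25x+1 (mod 26); the inverse of 25 mod 26 is 25. This is an affine cipher: with a=0,…,z=25, each position x becomes (25x+1) mod 26.
Reversing it on ytmqnpb: y(24)→25·(24−1)≡3=d; t(19)→25·(19−1)≡8=i; m(12)→25·(12−1)≡15=p; q(16)→25·(16−1)≡11=l; n(13)→25·(13−1)≡14=o; p(15)→25·(15−1)≡12=m; b(1)→25·(1−1)≡0=a (all mod 26).

diploma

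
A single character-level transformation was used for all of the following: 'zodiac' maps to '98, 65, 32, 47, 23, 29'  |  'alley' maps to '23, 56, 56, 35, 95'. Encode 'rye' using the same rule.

74, 95, 35

z(#26)→98 and o(#15)→65: differences scale by 3, so n = 3·pos + 20. The formula is n = 3×(alphabet index, a=1) + 20.
For rye: r=18→74, y=25→95, e=5→35.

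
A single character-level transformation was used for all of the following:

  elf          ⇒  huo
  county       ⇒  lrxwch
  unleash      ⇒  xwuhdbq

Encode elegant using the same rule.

huhpdwc

The shift depends on letter class: consonant l→u is +9, but vowel e→h is +3. Vowels shift forward by 3 and consonants shift forward by 9.
Applying it to elegant: e(vowel)+3=h, l(cons)+9=u, e(vowel)+3=h, g(cons)+9=p, a(vowel)+3=d, n(cons)+9=w, t(cons)+9=c.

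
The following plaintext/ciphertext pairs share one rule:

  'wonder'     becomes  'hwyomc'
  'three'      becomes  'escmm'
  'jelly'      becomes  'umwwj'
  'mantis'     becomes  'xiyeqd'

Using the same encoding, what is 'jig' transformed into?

uqr

The rule splits by letter class: vowels +8, consonants +11.
For jig: j(cons)+11=u, i(vowel)+8=q, g(cons)+11=r.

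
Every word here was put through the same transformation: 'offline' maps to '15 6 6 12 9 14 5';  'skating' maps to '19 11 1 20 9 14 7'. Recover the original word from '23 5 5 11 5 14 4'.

weekend

o is letter #15 and maps to 15: an offset of 0. Each letter is replaced by its alphabet position (a=1, b=2, …, z=26).
Undoing it on 23 5 5 11 5 14 4: 23=w, 5=e, 5=e, 11=k, 5=e, 14=n, 4=d.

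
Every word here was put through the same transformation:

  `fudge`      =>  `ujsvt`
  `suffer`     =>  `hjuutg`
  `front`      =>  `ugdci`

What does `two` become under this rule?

ild

Compare letters: f→u is +15, u→j is +15, d→s is +15 — a constant shift. Every letter moves 15 places later in the alphabet, wrapping around z→a.
Applying it to two: t+15=i, w+15=l, o+15=d.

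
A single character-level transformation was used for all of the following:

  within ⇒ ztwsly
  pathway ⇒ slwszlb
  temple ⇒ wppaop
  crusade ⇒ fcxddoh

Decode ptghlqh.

midwife

Shifts by position in within: pos 0: w→z (+3), pos 1: i→t (+11), pos 2: t→w (+3), pos 3: h→s (+11) — repeating every 2. A repeating key of period 2 is used — shifts +3, +11 over and over.
Reversing it on ptghlqh: p−3=m, t−11=i, g−3=d, h−11=w, l−3=i, q−11=f, h−3=e.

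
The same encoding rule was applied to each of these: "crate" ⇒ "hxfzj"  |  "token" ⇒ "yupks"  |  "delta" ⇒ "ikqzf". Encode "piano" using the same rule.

uoftt

Shifts by position in crate: pos 0: c→h (+5), pos 1: r→x (+6), pos 2: a→f (+5), pos 3: t→z (+6) — repeating every 2. It's a Vigenère-style cipher with numeric key [5,6]: position i shifts by key[i mod 2].
For piano: p+5=u, i+6=o, a+5=f, n+6=t, o+5=t.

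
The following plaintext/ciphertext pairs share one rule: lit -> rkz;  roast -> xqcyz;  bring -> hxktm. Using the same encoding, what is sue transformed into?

The shift depends on letter class: consonant l→r is +6, but vowel i→k is +2. The rule splits by letter class: vowels +2, consonants +6.
For sue: s(cons)+6=y, u(vowel)+2=w, e(vowel)+2=g.

ywg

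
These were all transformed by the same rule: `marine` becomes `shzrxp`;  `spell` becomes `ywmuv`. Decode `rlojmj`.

legacy

Each letter shifts forward by (position + 6), i.e. 6, 7, 8, … — the shift grows by one for each successive letter.
Undoing it on rlojmj: r−6=l, l−7=e, o−8=g, j−9=a, m−10=c, j−11=y.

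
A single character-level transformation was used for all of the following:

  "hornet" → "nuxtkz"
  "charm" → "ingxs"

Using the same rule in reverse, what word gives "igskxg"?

Compare letters: h→n is +6, o→u is +6, r→x is +6 — a constant shift. Each letter is shifted forward by 6 in the alphabet (a Caesar shift of +6).
Reversing it on igskxg: i−6=c, g−6=a, s−6=m, k−6=e, x−6=r, g−6=a.

camera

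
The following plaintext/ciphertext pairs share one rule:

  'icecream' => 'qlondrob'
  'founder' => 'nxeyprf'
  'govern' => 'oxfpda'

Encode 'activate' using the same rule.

ildthnht

In icecream: i→q is +8, c→l is +9, e→o is +10, c→n is +11 — the shift increases by 1 each position. Letter i (0-indexed) is shifted by i+8, so successive shifts are 8, 9, 10, ….
For activate: a+8=i, c+9=l, t+10=d, i+11=t, v+12=h, a+13=n, t+14=h, e+15=t.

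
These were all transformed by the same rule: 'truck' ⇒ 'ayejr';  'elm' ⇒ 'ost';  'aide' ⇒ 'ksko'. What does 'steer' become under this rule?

The shift depends on letter class: consonant t→a is +7, but vowel u→e is +10. Vowels shift forward by 10 and consonants shift forward by 7.
For steer: s(cons)+7=z, t(cons)+7=a, e(vowel)+10=o, e(vowel)+10=o, r(cons)+7=y.

zaooy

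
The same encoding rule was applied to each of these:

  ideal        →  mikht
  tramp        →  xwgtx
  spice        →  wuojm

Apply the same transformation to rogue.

vtmbm

In ideal: i→m is +4, d→i is +5, e→k is +6, a→h is +7 — the shift increases by 1 each position. Each letter shifts forward by (position + 4), i.e. 4, 5, 6, … — the shift grows by one for each successive letter.
For rogue: r+4=v, o+5=t, g+6=m, u+7=b, e+8=m.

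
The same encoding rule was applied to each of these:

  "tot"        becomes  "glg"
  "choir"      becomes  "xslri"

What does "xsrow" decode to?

child

This is the alphabet-reversal cipher (Atbash): a becomes z, b becomes y, etc.
Undoing it on xsrow: x↔c, s↔h, r↔i, o↔l, w↔d.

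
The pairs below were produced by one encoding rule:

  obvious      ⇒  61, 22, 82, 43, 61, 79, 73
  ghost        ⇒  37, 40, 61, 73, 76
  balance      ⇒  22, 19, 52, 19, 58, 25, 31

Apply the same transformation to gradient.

37, 70, 19, 28, 43, 31, 58, 76

o(#15)→61 and b(#2)→22: differences scale by 3, so n = 3·pos + 16. The formula is n = 3×(alphabet index, a=1) + 16.
Applying it to gradient: g=7→37, r=18→70, a=1→19, d=4→28, i=9→43, e=5→31, n=14→58, t=20→76.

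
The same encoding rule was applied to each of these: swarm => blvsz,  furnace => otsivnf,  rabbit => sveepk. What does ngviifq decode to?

Treating letters as 0–25, the rule is x ↦ 9x + 21 (mod 26).
Undoing it on ngviifq: n(13)→3·(13−21)≡2=c; g(6)→3·(6−21)≡7=h; v(21)→3·(21−21)≡0=a; i(8)→3·(8−21)≡13=n; i(8)→3·(8−21)≡13=n; f(5)→3·(5−21)≡4=e; q(16)→3·(16−21)≡11=l (all mod 26).

channel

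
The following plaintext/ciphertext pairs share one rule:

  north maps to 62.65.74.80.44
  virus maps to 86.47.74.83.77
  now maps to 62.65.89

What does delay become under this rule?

Each letter becomes 3×(its alphabet position, a=1..z=26) + 20.
On delay: d=4→32, e=5→35, l=12→56, a=1→23, y=25→95.

32.35.56.23.95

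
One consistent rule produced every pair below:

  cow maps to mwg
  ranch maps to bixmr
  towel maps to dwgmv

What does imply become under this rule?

qwzvi

Vowels shift forward by 8 and consonants shift forward by 10.
For imply: i(vowel)+8=q, m(cons)+10=w, p(cons)+10=z, l(cons)+10=v, y(cons)+10=i.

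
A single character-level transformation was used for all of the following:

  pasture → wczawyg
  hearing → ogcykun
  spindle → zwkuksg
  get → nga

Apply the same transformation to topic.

The shift depends on letter class: consonant p→w is +7, but vowel a→c is +2. The rule splits by letter class: vowels +2, consonants +7.
Applying it to topic: t(cons)+7=a, o(vowel)+2=q, p(cons)+7=w, i(vowel)+2=k, c(cons)+7=j.

aqwkj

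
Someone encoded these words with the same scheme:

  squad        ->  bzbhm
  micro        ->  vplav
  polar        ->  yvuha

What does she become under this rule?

bql

The shift depends on letter class: consonant s→b is +9, but vowel u→b is +7. The rule splits by letter class: vowels +7, consonants +9.
Applying it to she: s(cons)+9=b, h(cons)+9=q, e(vowel)+7=l.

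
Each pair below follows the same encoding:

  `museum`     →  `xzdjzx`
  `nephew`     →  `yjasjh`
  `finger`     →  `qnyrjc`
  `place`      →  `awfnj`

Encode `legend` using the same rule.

wjrjyo

Two shifts are in play — +5 for a/e/i/o/u, +11 for every other letter.
For legend: l(cons)+11=w, e(vowel)+5=j, g(cons)+11=r, e(vowel)+5=j, n(cons)+11=y, d(cons)+11=o.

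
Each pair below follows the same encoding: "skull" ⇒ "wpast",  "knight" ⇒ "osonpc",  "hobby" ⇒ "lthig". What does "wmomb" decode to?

shift

Letter i (0-indexed) is shifted by i+4, so successive shifts are 4, 5, 6, ….
Undoing it on wmomb: w−4=s, m−5=h, o−6=i, m−7=f, b−8=t.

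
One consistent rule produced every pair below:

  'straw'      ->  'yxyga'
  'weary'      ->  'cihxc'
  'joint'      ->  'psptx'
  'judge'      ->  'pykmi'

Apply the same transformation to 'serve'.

yiybi

Shifts by position in straw: pos 0: s→y (+6), pos 1: t→x (+4), pos 2: r→y (+7), pos 3: a→g (+6), pos 4: w→a (+4) — repeating every 3. It's a Vigenère-style cipher with numeric key [6,4,7]: position i shifts by key[i mod 3].
On serve: s+6=y, e+4=i, r+7=y, v+6=b, e+4=i.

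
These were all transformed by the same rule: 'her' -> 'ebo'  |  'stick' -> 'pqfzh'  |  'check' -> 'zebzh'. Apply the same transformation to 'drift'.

It's a constant shift of +23 (ROT23).
On drift: d+23=a, r+23=o, i+23=f, f+23=c, t+23=q.

aofcq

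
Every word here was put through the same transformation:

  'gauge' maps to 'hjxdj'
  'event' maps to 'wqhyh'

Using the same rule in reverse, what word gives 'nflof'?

The output letters match the input read backwards, each shifted +3: gauge reversed is eguag. Two steps: reverse the string, then apply a Caesar shift of +3.
Undoing it on nflof: shift back: n−3=k, f−3=c, l−3=i, o−3=l, f−3=c → kcilc; then reverse → click.

click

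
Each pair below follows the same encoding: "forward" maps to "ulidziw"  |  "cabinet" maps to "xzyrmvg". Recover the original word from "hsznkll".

Each pair mirrors across the alphabet (f↔u, o↔l, r↔i): positions sum to 25. Each letter is replaced by its mirror in the alphabet: a↔z, b↔y, c↔x, and so on (the Atbash cipher).
Decoding hsznkll: h↔s, s↔h, z↔a, n↔m, k↔p, l↔o, l↔o.

shampoo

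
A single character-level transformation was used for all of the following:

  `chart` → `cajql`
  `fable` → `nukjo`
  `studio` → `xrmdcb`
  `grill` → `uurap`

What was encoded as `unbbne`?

vessel

The output letters match the input read backwards, each shifted +9: chart reversed is trahc. Read the word backwards and shift each letter +9.
Undoing it on unbbne: shift back: u−9=l, n−9=e, b−9=s, b−9=s, n−9=e, e−9=v → lessev; then reverse → vessel.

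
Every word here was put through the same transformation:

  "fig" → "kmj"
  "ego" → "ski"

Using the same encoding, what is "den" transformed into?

rih

The output letters match the input read backwards, each shifted +4: fig reversed is gif. The word is reversed, then every letter is shifted forward by 4.
On den: reverse → ned; then shift: n+4=r, e+4=i, d+4=h.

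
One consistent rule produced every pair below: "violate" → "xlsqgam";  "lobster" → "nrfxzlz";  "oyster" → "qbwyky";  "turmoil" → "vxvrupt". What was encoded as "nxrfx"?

In violate: v→x is +2, i→l is +3, o→s is +4, l→q is +5 — the shift increases by 1 each position. Each letter shifts forward by (position + 2), i.e. 2, 3, 4, … — the shift grows by one for each successive letter.
Reversing it on nxrfx: n−2=l, x−3=u, r−4=n, f−5=a, x−6=r.

lunar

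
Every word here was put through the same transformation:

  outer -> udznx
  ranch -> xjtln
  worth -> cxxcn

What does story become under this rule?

Shifts by position in outer: pos 0: o→u (+6), pos 1: u→d (+9), pos 2: t→z (+6), pos 3: e→n (+9) — repeating every 2. It's a Vigenère-style cipher with numeric key [6,9]: position i shifts by key[i mod 2].
For story: s+6=y, t+9=c, o+6=u, r+9=a, y+6=e.

ycuae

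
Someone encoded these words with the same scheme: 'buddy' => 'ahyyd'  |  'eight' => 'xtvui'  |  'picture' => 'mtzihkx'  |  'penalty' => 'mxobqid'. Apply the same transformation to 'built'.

This is an affine cipher: with a=0,…,z=25, each position x becomes (25x+1) mod 26.
On built: b(1)→25·1+1≡0=a; u(20)→25·20+1≡7=h; i(8)→25·8+1≡19=t; l(11)→25·11+1≡16=q; t(19)→25·19+1≡8=i (all mod 26).

ahtqi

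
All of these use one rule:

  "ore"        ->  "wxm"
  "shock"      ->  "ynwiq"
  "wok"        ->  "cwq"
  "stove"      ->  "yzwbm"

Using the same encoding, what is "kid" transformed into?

The shift depends on letter class: consonant r→x is +6, but vowel o→w is +8. Two shifts are in play — +8 for a/e/i/o/u, +6 for every other letter.
On kid: k(cons)+6=q, i(vowel)+8=q, d(cons)+6=j.

qqj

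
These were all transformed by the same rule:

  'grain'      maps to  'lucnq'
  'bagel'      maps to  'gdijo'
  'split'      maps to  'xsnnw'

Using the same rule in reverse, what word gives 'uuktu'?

prior

Shifts by position in grain: pos 0: g→l (+5), pos 1: r→u (+3), pos 2: a→c (+2), pos 3: i→n (+5), pos 4: n→q (+3) — repeating every 3. The shifts repeat in a cycle of length 3: positions 0,1,… shift by +5, +3, +2, then the pattern repeats.
Undoing it on uuktu: u−5=p, u−3=r, k−2=i, t−5=o, u−3=r.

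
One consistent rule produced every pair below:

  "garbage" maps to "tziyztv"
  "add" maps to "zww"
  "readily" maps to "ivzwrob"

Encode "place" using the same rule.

kozxv

Letters are reflected about the middle of the alphabet (position → 25−position): Atbash.
On place: p↔k, l↔o, a↔z, c↔x, e↔v.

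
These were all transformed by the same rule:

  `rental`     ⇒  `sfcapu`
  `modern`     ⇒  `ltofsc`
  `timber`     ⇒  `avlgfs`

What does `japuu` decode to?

r(17)→s(18) and e(4)→f(5) fit y≡17x+15 (mod 26); the inverse of 17 mod 26 is 23. This is an affine cipher: with a=0,…,z=25, each position x becomes (17x+15) mod 26.
Reversing it on japuu: j(9)→23·(9−15)≡18=s; a(0)→23·(0−15)≡19=t; p(15)→23·(15−15)≡0=a; u(20)→23·(20−15)≡11=l; u(20)→23·(20−15)≡11=l (all mod 26).

stall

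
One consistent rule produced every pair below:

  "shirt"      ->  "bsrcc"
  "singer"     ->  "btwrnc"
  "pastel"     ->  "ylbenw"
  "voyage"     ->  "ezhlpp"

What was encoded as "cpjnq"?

teach

It's a Vigenère-style cipher with numeric key [9,11]: position i shifts by key[i mod 2].
Undoing it on cpjnq: c−9=t, p−11=e, j−9=a, n−11=c, q−9=h.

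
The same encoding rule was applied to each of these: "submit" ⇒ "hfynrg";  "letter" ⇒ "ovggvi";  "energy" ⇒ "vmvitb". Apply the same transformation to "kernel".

pvimvo

Each pair mirrors across the alphabet (s↔h, u↔f, b↔y): positions sum to 25. Each letter is replaced by its mirror in the alphabet: a↔z, b↔y, c↔x, and so on (the Atbash cipher).
Applying it to kernel: k↔p, e↔v, r↔i, n↔m, e↔v, l↔o.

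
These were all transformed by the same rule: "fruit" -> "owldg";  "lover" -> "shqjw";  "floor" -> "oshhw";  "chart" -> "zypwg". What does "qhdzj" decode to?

This is an affine cipher: with a=0,…,z=25, each position x becomes (5x+15) mod 26.
Reversing it on qhdzj: q(16)→21·(16−15)≡21=v; h(7)→21·(7−15)≡14=o; d(3)→21·(3−15)≡8=i; z(25)→21·(25−15)≡2=c; j(9)→21·(9−15)≡4=e (all mod 26).

voice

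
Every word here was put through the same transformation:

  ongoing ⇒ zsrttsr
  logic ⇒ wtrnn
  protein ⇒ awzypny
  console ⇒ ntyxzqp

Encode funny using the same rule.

qzysj

Shifts by position in ongoing: pos 0: o→z (+11), pos 1: n→s (+5), pos 2: g→r (+11), pos 3: o→t (+5) — repeating every 2. It's a Vigenère-style cipher with numeric key [11,5]: position i shifts by key[i mod 2].
On funny: f+11=q, u+5=z, n+11=y, n+5=s, y+11=j.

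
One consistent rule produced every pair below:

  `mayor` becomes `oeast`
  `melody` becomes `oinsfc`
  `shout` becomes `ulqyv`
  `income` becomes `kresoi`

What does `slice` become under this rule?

upkgg

Shifts by position in mayor: pos 0: m→o (+2), pos 1: a→e (+4), pos 2: y→a (+2), pos 3: o→s (+4) — repeating every 2. It's a Vigenère-style cipher with numeric key [2,4]: position i shifts by key[i mod 2].
Applying it to slice: s+2=u, l+4=p, i+2=k, c+4=g, e+2=g.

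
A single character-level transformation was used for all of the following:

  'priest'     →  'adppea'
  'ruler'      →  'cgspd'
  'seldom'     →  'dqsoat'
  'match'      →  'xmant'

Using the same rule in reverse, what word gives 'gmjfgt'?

Shifts by position in priest: pos 0: p→a (+11), pos 1: r→d (+12), pos 2: i→p (+7), pos 3: e→p (+11), pos 4: s→e (+12), pos 5: t→a (+7) — repeating every 3. It's a Vigenère-style cipher with numeric key [11,12,7]: position i shifts by key[i mod 3].
Reversing it on gmjfgt: g−11=v, m−12=a, j−7=c, f−11=u, g−12=u, t−7=m.

vacuum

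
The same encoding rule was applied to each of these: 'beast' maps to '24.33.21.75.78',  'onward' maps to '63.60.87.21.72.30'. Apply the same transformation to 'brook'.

With a=1..z=26, the number is 3·pos + 18.
On brook: b=2→24, r=18→72, o=15→63, o=15→63, k=11→51.

24.72.63.63.51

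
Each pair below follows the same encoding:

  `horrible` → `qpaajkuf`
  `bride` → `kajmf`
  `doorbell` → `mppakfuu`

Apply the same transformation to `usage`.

vbbpf

The shift depends on letter class: consonant h→q is +9, but vowel o→p is +1. The rule splits by letter class: vowels +1, consonants +9.
On usage: u(vowel)+1=v, s(cons)+9=b, a(vowel)+1=b, g(cons)+9=p, e(vowel)+1=f.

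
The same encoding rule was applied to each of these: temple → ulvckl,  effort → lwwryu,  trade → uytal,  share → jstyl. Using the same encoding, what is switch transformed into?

jbdups

Each letter's alphabet position (a=0..z=25) is mapped through 11·x+19 mod 26 — an affine cipher.
For switch: s(18)→11·18+19≡9=j; w(22)→11·22+19≡1=b; i(8)→11·8+19≡3=d; t(19)→11·19+19≡20=u; c(2)→11·2+19≡15=p; h(7)→11·7+19≡18=s (all mod 26).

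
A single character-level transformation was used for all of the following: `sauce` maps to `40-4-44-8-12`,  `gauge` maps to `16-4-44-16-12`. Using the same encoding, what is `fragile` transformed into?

14-38-4-16-20-26-12

s(#19)→40 and a(#1)→4: differences scale by 2, so n = 2·pos + 2. Each letter becomes 2×(its alphabet position, a=1..z=26) + 2.
On fragile: f=6→14, r=18→38, a=1→4, g=7→16, i=9→20, l=12→26, e=5→12.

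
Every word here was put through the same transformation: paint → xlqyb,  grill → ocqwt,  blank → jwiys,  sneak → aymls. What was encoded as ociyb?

grant

Shifts by position in paint: pos 0: p→x (+8), pos 1: a→l (+11), pos 2: i→q (+8), pos 3: n→y (+11) — repeating every 2. A repeating key of period 2 is used — shifts +8, +11 over and over.
Reversing it on ociyb: o−8=g, c−11=r, i−8=a, y−11=n, b−8=t.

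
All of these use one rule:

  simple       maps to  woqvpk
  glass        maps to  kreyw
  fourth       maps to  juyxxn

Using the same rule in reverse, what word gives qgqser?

Shifts by position in simple: pos 0: s→w (+4), pos 1: i→o (+6), pos 2: m→q (+4), pos 3: p→v (+6) — repeating every 2. A repeating key of period 2 is used — shifts +4, +6 over and over.
Undoing it on qgqser: q−4=m, g−6=a, q−4=m, s−6=m, e−4=a, r−6=l.

mammal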